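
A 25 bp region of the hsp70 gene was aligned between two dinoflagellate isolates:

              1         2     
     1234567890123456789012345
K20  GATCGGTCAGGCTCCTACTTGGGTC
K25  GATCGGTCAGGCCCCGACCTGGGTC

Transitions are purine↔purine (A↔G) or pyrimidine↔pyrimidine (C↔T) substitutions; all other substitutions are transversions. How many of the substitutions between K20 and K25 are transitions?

2

Mismatches occur at site 13 (T/C, transition), site 16 (T/G, transversion), site 19 (T/C, transition).
Of the 3 differences, 2 transitions and 1 transversion, so the answer is 2.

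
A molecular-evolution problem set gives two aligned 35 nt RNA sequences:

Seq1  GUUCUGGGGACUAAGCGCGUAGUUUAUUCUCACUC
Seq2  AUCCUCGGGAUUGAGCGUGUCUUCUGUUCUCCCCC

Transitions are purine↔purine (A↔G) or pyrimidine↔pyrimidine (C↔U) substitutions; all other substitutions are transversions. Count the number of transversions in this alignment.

Mismatches occur at site 1 (G↔A, transition), site 3 (U↔C, transition), site 6 (G↔C, transversion), site 11 (C↔U, transition), site 13 (A↔G, transition), site 18 (C↔U, transition), site 21 (A↔C, transversion), site 22 (G↔U, transversion), site 24 (U↔C, transition), site 26 (A↔G, transition), site 32 (A↔C, transversion), site 34 (U↔C, transition).
Of the 12 differences, 8 transitions and 4 transversions, so the answer is 4.

4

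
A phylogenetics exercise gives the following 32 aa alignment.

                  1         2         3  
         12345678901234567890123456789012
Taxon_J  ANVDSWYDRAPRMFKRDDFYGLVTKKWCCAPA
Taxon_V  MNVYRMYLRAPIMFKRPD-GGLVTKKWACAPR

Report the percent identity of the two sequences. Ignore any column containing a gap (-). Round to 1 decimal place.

Excluding the 1 gap column leaves 31 comparable sites.
Mismatches occur at site 1 (A→M), site 4 (D→Y), site 5 (S→R), site 6 (W→M), site 8 (D→L), site 12 (R→I), site 17 (D→P), site 20 (Y→G), site 28 (C→A), site 32 (A→R).
21 of the 31 comparable sites match, so the percent identity is 21/31 × 100 = 67.7%.

67.7%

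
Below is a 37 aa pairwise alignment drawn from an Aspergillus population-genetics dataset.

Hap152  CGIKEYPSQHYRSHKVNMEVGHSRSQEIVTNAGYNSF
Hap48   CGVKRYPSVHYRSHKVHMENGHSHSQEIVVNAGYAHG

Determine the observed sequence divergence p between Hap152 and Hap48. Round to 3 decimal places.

The sequences differ at positions 3 (I/V), 5 (E/R), 9 (Q/V), 17 (N/H), 20 (V/N), 24 (R/H), 30 (T/V), 35 (N/A), 36 (S/H), 37 (F/G).
There are 10 differences over 37 sites, so p = 10/37 = 0.270.

0.270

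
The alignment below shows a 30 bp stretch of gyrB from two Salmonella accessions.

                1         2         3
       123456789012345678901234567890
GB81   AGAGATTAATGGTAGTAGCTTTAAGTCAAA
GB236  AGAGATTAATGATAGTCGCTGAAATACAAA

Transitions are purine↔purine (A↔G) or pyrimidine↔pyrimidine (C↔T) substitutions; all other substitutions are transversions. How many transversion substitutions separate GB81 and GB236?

5

Mismatches occur at site 12 (G→A, transition), site 17 (A→C, transversion), site 21 (T→G, transversion), site 22 (T→A, transversion), site 25 (G→T, transversion), site 26 (T→A, transversion).
Of the 6 differences, 1 transition and 5 transversions, so the answer is 5.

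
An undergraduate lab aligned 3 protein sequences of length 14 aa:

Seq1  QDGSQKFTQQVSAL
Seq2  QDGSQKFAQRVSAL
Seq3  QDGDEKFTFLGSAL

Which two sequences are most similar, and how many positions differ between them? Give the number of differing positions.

Pairwise Hamming distances:
  Seq1 vs Seq2: 2
  Seq1 vs Seq3: 5
  Seq2 vs Seq3: 6
The smallest is 2, between Seq1 and Seq2.

2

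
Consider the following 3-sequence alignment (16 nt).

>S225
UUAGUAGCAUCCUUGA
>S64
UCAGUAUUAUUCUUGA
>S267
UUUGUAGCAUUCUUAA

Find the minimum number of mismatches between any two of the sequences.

Pairwise Hamming distances:
  S225 vs S64: 4
  S225 vs S267: 3
  S64 vs S267: 5
The smallest is 3, between S225 and S267.

3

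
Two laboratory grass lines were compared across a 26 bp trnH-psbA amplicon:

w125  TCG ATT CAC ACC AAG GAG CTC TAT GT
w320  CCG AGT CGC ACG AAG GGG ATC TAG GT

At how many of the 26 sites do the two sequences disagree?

Mismatches occur at site 1 (T→C), site 5 (T→G), site 8 (A→G), site 12 (C→G), site 17 (A→G), site 19 (C→A), site 24 (T→G).
That gives 7 mismatches out of 26 aligned sites, so the Hamming distance is 7.

7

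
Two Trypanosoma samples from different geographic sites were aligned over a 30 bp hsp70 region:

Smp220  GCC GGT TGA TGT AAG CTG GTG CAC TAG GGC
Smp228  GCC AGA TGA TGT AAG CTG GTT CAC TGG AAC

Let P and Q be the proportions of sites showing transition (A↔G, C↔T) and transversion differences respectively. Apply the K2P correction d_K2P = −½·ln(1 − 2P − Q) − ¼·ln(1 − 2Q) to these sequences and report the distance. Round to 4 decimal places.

Mismatches occur at site 4 (G→A, transition), site 6 (T→A, transversion), site 21 (G→T, transversion), site 26 (A→G, transition), site 28 (G→A, transition), site 29 (G→A, transition).
Of the 6 differences, 4 transitions and 2 transversions over 30 sites: P = 4/30 = 0.133333, Q = 2/30 = 0.066667.
d = −0.5·ln(0.666667) − 0.25·ln(0.866666) = −0.5·(-0.405465) − 0.25·(-0.143102) = 0.2385.

0.2385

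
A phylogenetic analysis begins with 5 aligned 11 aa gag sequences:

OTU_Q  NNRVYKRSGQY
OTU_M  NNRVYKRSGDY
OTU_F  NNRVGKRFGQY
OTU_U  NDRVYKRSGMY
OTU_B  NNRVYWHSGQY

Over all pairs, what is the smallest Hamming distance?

1

Pairwise Hamming distances:
  OTU_Q vs OTU_M: 1
  OTU_Q vs OTU_F: 2
  OTU_Q vs OTU_U: 2
  OTU_Q vs OTU_B: 2
  OTU_M vs OTU_F: 3
  OTU_M vs OTU_U: 2
  OTU_M vs OTU_B: 3
  OTU_F vs OTU_U: 4
  OTU_F vs OTU_B: 4
  OTU_U vs OTU_B: 4
The smallest is 1, between OTU_Q and OTU_M.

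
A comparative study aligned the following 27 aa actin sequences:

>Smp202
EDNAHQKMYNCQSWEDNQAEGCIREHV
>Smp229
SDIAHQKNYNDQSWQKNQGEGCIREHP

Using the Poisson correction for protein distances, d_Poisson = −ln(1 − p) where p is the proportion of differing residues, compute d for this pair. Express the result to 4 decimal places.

Differing sites — 1:E/S; 3:N/I; 8:M/N; 11:C/D; 15:E/Q; 16:D/K; 19:A/G; 27:V/P.
p = 8/27 = 0.296296.
d = −ln(1 − 0.296296) = −ln(0.703704) = 0.3514.

0.3514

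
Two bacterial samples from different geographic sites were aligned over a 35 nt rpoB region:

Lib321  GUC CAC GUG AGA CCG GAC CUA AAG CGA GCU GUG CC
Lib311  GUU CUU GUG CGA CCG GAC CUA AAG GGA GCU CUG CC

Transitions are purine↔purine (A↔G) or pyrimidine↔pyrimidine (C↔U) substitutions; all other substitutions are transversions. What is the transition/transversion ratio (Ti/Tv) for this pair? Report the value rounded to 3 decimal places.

The sequences differ at positions 3 (C/U, transition), 5 (A/U, transversion), 6 (C/U, transition), 10 (A/C, transversion), 25 (C/G, transversion), 31 (G/C, transversion).
Of the 6 differences, 2 transitions and 4 transversions, so Ti/Tv = 2/4 = 0.500.

0.500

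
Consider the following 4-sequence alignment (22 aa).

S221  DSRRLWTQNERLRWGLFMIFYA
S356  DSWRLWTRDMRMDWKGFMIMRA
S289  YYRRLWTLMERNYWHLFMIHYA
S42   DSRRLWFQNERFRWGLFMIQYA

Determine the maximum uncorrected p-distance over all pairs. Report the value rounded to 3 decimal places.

0.545

Pairwise Hamming distances:
  S221 vs S356: 10
  S221 vs S289: 8
  S221 vs S42: 3
  S356 vs S289: 12
  S356 vs S42: 11
  S289 vs S42: 9
The largest is 12 mismatches, between S356 and S289; p = 12/22 = 0.545.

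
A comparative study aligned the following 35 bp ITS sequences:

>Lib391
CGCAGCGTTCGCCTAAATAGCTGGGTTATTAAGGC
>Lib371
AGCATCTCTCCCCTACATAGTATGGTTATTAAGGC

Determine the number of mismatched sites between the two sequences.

Differing sites — 1:C/A; 5:G/T; 7:G/T; 8:T/C; 11:G/C; 16:A/C; 21:C/T; 22:T/A; 23:G/T.
That gives 9 mismatches out of 35 aligned sites, so the Hamming distance is 9.

9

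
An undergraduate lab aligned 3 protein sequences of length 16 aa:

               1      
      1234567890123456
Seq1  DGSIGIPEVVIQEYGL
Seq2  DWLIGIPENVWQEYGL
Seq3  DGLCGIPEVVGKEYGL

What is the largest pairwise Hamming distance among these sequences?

5

Pairwise Hamming distances:
  Seq1 vs Seq2: 4
  Seq1 vs Seq3: 4
  Seq2 vs Seq3: 5
The largest is 5, between Seq2 and Seq3.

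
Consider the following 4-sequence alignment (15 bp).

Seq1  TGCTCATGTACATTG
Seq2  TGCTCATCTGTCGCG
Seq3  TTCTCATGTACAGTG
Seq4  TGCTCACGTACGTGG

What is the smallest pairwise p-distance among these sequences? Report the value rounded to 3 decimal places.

0.133

Pairwise Hamming distances:
  Seq1 vs Seq2: 6
  Seq1 vs Seq3: 2
  Seq1 vs Seq4: 3
  Seq2 vs Seq3: 6
  Seq2 vs Seq4: 7
  Seq3 vs Seq4: 5
The smallest is 2 mismatches, between Seq1 and Seq3; p = 2/15 = 0.133.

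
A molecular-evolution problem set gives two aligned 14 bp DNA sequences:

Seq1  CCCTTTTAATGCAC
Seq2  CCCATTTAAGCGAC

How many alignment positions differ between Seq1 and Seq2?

4

The sequences differ at positions 4 (T/A), 10 (T/G), 11 (G/C), 12 (C/G).
That gives 4 mismatches out of 14 aligned sites, so the Hamming distance is 4.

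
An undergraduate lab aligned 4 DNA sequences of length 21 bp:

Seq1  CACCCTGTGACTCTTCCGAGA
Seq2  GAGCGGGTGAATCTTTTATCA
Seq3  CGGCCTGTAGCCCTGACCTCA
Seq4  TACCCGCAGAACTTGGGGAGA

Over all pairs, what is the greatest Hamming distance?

15

Pairwise Hamming distances:
  Seq1 vs Seq2: 10
  Seq1 vs Seq3: 10
  Seq1 vs Seq4: 10
  Seq2 vs Seq3: 12
  Seq2 vs Seq4: 13
  Seq3 vs Seq4: 15
The largest is 15, between Seq3 and Seq4.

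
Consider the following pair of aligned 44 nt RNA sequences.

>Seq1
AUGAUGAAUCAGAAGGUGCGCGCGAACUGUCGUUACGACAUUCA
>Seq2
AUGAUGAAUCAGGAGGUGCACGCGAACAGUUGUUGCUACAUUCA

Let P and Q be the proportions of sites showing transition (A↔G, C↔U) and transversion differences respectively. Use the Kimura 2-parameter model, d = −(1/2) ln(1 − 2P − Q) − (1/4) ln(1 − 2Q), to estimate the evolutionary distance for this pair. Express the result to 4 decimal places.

The sequences differ at positions 13 (A/G, transition), 20 (G/A, transition), 28 (U/A, transversion), 31 (C/U, transition), 35 (A/G, transition), 37 (G/U, transversion).
Of the 6 differences, 4 transitions and 2 transversions over 44 sites: P = 4/44 = 0.090909, Q = 2/44 = 0.045455.
d = −0.5·ln(0.772727) − 0.25·ln(0.909090) = −0.5·(-0.257829) − 0.25·(-0.095311) = 0.1527.

0.1527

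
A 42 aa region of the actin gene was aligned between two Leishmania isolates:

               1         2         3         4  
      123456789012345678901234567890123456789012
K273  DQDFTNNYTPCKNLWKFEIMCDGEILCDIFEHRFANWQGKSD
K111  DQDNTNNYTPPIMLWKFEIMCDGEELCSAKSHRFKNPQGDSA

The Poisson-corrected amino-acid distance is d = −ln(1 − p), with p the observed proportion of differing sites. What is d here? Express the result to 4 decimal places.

Differing sites — 4:F/N; 11:C/P; 12:K/I; 13:N/M; 25:I/E; 28:D/S; 29:I/A; 30:F/K; 31:E/S; 35:A/K; 37:W/P; 40:K/D; 42:D/A.
p = 13/42 = 0.309524.
d = −ln(1 − 0.309524) = −ln(0.690476) = 0.3704.

0.3704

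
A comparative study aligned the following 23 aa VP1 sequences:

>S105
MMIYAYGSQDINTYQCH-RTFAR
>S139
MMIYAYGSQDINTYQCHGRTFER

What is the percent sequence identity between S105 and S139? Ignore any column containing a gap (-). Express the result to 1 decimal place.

Excluding the 1 gap column leaves 22 comparable sites.
The sequences differ at position 22 (A/E).
21 of the 22 comparable sites match, so the percent identity is 21/22 × 100 = 95.5%.

95.5%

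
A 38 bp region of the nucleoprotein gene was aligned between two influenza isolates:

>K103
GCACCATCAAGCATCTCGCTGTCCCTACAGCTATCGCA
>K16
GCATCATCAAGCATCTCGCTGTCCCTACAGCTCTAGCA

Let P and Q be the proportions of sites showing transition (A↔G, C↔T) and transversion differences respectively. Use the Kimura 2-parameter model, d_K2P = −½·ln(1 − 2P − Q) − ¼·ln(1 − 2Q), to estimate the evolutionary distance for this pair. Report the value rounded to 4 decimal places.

Mismatches occur at site 4 (C/T, transition), site 33 (A/C, transversion), site 35 (C/A, transversion).
Of the 3 differences, 1 transition and 2 transversions over 38 sites: P = 1/38 = 0.026316, Q = 2/38 = 0.052632.
d = −0.5·ln(0.894736) − 0.25·ln(0.894736) = −0.5·(-0.111227) − 0.25·(-0.111227) = 0.0834.

0.0834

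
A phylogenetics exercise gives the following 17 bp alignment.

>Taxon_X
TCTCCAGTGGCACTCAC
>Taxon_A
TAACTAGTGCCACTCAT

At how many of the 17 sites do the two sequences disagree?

The sequences differ at positions 2 (C/A), 3 (T/A), 5 (C/T), 10 (G/C), 17 (C/T).
That gives 5 mismatches out of 17 aligned sites, so the Hamming distance is 5.

5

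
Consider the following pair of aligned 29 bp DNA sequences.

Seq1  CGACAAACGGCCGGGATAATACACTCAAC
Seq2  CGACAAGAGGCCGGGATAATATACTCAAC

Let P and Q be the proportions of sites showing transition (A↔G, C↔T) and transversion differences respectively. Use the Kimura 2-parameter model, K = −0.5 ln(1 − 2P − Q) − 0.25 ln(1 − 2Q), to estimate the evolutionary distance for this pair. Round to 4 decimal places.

Mismatches occur at site 7 (A↔G, transition), site 8 (C↔A, transversion), site 22 (C↔T, transition).
Of the 3 differences, 2 transitions and 1 transversion over 29 sites: P = 2/29 = 0.068966, Q = 1/29 = 0.034483.
d = −0.5·ln(0.827585) − 0.25·ln(0.931034) = −0.5·(-0.189243) − 0.25·(-0.071459) = 0.1125.

0.1125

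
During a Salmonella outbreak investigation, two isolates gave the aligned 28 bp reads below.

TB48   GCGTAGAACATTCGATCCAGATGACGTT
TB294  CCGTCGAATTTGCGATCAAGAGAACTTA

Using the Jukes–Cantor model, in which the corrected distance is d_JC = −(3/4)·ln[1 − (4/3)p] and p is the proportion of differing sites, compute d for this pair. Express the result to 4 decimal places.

0.4850

Differing sites — 1:G/C; 5:A/C; 9:C/T; 10:A/T; 12:T/G; 18:C/A; 22:T/G; 23:G/A; 26:G/T; 28:T/A.
p = 10/28 = 0.357143.
d = −0.75 · ln(1 − (4/3)·0.357143) = −0.75 · ln(0.523809) = −0.75 · (-0.646628) = 0.4850.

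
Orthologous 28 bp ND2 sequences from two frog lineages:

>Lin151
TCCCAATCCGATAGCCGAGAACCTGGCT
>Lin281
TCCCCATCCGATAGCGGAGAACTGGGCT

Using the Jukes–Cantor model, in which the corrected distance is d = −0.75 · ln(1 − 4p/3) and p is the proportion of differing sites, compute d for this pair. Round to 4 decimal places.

Mismatches occur at site 5 (A→C), site 16 (C→G), site 23 (C→T), site 24 (T→G).
p = 4/28 = 0.142857.
d = −0.75 · ln(1 − (4/3)·0.142857) = −0.75 · ln(0.809524) = −0.75 · (-0.211309) = 0.1585.

0.1585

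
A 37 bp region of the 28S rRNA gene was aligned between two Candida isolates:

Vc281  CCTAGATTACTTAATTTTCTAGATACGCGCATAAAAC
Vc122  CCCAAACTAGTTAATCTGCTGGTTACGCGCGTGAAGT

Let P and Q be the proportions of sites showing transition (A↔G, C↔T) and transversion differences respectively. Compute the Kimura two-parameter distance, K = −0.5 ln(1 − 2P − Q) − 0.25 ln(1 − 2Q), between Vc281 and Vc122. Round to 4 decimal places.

Differing sites — 3:T/C (Ti); 5:G/A (Ti); 7:T/C (Ti); 10:C/G (Tv); 16:T/C (Ti); 18:T/G (Tv); 21:A/G (Ti); 23:A/T (Tv); 31:A/G (Ti); 33:A/G (Ti); 36:A/G (Ti); 37:C/T (Ti).
Of the 12 differences, 9 transitions and 3 transversions over 37 sites: P = 9/37 = 0.243243, Q = 3/37 = 0.081081.
d = −0.5·ln(0.432433) − 0.25·ln(0.837838) = −0.5·(-0.838328) − 0.25·(-0.176931) = 0.4634.

0.4634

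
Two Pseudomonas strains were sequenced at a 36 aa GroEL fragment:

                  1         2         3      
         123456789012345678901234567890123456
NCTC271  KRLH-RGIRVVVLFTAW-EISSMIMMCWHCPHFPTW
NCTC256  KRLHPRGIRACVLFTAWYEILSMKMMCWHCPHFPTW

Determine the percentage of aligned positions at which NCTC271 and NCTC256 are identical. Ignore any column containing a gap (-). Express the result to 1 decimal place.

88.2%

Excluding the 2 gap columns leaves 34 comparable sites.
Mismatches occur at site 10 (V/A), site 11 (V/C), site 21 (S/L), site 24 (I/K).
30 of the 34 comparable sites match, so the percent identity is 30/34 × 100 = 88.2%.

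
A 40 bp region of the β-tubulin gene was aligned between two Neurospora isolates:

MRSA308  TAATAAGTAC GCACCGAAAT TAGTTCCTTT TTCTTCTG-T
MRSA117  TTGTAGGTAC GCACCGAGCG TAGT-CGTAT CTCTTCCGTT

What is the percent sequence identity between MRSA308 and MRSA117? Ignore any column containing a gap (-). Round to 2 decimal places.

Excluding the 2 gap columns leaves 38 comparable sites.
The sequences differ at positions 2 (A/T), 3 (A/G), 6 (A/G), 18 (A/G), 19 (A/C), 20 (T/G), 27 (C/G), 29 (T/A), 31 (T/C), 37 (T/C).
28 of the 38 comparable sites match, so the percent identity is 28/38 × 100 = 73.68%.

73.68%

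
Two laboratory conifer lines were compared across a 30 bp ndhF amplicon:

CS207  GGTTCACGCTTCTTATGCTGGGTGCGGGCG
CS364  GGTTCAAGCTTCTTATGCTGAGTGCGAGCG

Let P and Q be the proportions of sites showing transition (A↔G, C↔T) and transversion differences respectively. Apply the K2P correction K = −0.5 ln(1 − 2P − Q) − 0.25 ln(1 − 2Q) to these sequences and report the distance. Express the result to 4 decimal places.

Differing sites — 7:C/A (Tv); 21:G/A (Ti); 27:G/A (Ti).
Of the 3 differences, 2 transitions and 1 transversion over 30 sites: P = 2/30 = 0.066667, Q = 1/30 = 0.033333.
d = −0.5·ln(0.833333) − 0.25·ln(0.933334) = −0.5·(-0.182322) − 0.25·(-0.068992) = 0.1084.

0.1084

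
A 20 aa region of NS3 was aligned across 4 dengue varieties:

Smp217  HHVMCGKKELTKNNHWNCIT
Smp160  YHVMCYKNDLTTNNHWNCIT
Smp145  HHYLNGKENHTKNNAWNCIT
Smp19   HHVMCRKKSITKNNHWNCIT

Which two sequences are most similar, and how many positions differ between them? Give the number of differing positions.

3

Pairwise Hamming distances:
  Smp217 vs Smp160: 5
  Smp217 vs Smp145: 7
  Smp217 vs Smp19: 3
  Smp160 vs Smp145: 10
  Smp160 vs Smp19: 6
  Smp145 vs Smp19: 8
The smallest is 3, between Smp217 and Smp19.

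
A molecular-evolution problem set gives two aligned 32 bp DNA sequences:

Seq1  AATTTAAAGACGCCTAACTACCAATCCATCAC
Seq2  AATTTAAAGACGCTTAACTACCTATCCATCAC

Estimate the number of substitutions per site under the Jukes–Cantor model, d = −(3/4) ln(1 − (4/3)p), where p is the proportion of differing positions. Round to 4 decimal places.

The sequences differ at positions 14 (C/T), 23 (A/T).
p = 2/32 = 0.062500.
d = −0.75 · ln(1 − (4/3)·0.062500) = −0.75 · ln(0.916667) = −0.75 · (-0.087011) = 0.0653.

0.0653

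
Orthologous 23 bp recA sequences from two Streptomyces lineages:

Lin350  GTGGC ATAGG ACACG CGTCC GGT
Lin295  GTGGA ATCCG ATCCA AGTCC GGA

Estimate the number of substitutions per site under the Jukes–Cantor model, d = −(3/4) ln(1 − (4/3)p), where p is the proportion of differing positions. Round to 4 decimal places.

The sequences differ at positions 5 (C/A), 8 (A/C), 9 (G/C), 12 (C/T), 13 (A/C), 15 (G/A), 16 (C/A), 23 (T/A).
p = 8/23 = 0.347826.
d = −0.75 · ln(1 − (4/3)·0.347826) = −0.75 · ln(0.536232) = −0.75 · (-0.623188) = 0.4674.

0.4674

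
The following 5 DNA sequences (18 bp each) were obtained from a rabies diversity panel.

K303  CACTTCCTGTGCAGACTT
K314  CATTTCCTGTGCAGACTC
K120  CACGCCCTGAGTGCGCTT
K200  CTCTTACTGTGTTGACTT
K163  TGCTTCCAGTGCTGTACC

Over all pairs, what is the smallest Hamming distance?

2

Pairwise Hamming distances:
  K303 vs K314: 2
  K303 vs K120: 7
  K303 vs K200: 4
  K303 vs K163: 8
  K314 vs K120: 9
  K314 vs K200: 6
  K314 vs K163: 8
  K120 vs K200: 8
  K120 vs K163: 13
  K200 vs K163: 9
The smallest is 2, between K303 and K314.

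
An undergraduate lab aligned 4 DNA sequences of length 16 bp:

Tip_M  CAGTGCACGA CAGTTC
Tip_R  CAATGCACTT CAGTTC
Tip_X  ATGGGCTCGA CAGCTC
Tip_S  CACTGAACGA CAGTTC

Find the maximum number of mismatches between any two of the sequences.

Pairwise Hamming distances:
  Tip_M vs Tip_R: 3
  Tip_M vs Tip_X: 5
  Tip_M vs Tip_S: 2
  Tip_R vs Tip_X: 8
  Tip_R vs Tip_S: 4
  Tip_X vs Tip_S: 7
The largest is 8, between Tip_R and Tip_X.

8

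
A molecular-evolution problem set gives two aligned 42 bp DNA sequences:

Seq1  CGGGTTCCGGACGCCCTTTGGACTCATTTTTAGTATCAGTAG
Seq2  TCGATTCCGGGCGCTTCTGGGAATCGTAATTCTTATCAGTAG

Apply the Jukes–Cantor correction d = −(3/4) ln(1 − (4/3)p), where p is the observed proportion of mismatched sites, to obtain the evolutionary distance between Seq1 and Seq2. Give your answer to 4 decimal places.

0.4408

Differing sites — 1:C/T; 2:G/C; 4:G/A; 11:A/G; 15:C/T; 16:C/T; 17:T/C; 19:T/G; 23:C/A; 26:A/G; 28:T/A; 29:T/A; 32:A/C; 33:G/T.
p = 14/42 = 0.333333.
d = −0.75 · ln(1 − (4/3)·0.333333) = −0.75 · ln(0.555556) = −0.75 · (-0.587786) = 0.4408.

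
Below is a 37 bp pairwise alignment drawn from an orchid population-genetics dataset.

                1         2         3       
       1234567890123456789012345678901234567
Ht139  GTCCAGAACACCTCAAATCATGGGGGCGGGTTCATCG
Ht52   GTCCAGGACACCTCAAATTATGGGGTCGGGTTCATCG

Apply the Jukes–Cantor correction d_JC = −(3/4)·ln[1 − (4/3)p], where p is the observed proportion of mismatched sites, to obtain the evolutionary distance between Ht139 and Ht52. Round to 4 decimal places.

Mismatches occur at site 7 (A/G), site 19 (C/T), site 26 (G/T).
p = 3/37 = 0.081081.
d = −0.75 · ln(1 − (4/3)·0.081081) = −0.75 · ln(0.891892) = −0.75 · (-0.114410) = 0.0858.

0.0858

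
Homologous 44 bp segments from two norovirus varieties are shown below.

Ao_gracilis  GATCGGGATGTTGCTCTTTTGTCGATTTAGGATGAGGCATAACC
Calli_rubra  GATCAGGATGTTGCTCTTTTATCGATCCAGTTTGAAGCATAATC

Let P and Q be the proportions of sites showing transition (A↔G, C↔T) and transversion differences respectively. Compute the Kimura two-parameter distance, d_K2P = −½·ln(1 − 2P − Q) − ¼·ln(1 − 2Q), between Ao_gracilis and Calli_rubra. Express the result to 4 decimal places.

The sequences differ at positions 5 (G/A, transition), 21 (G/A, transition), 27 (T/C, transition), 28 (T/C, transition), 31 (G/T, transversion), 32 (A/T, transversion), 36 (G/A, transition), 43 (C/T, transition).
Of the 8 differences, 6 transitions and 2 transversions over 44 sites: P = 6/44 = 0.136364, Q = 2/44 = 0.045455.
d = −0.5·ln(0.681817) − 0.25·ln(0.909090) = −0.5·(-0.382994) − 0.25·(-0.095311) = 0.2153.

0.2153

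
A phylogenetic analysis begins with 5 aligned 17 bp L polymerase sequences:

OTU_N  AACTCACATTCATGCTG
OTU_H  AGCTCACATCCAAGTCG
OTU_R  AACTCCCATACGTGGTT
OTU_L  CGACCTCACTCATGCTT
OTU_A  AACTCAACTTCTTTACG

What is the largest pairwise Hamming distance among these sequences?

Pairwise Hamming distances:
  OTU_N vs OTU_H: 5
  OTU_N vs OTU_R: 5
  OTU_N vs OTU_L: 7
  OTU_N vs OTU_A: 6
  OTU_H vs OTU_R: 8
  OTU_H vs OTU_L: 10
  OTU_H vs OTU_A: 8
  OTU_R vs OTU_L: 9
  OTU_R vs OTU_A: 9
  OTU_L vs OTU_A: 13
The largest is 13, between OTU_L and OTU_A.

13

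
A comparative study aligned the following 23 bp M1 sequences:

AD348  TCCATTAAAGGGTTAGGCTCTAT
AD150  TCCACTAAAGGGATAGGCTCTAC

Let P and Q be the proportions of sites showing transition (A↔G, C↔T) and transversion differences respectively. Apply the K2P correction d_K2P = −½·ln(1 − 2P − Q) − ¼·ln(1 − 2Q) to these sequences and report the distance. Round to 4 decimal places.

0.1453

Mismatches occur at site 5 (T↔C, transition), site 13 (T↔A, transversion), site 23 (T↔C, transition).
Of the 3 differences, 2 transitions and 1 transversion over 23 sites: P = 2/23 = 0.086957, Q = 1/23 = 0.043478.
d = −0.5·ln(0.782608) − 0.25·ln(0.913044) = −0.5·(-0.245123) − 0.25·(-0.090971) = 0.1453.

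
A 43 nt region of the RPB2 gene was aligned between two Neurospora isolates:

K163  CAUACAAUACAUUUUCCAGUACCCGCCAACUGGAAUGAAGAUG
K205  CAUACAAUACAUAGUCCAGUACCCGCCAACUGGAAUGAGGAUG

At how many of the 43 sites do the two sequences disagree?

3

Differing sites — 13:U/A; 14:U/G; 39:A/G.
That gives 3 mismatches out of 43 aligned sites, so the Hamming distance is 3.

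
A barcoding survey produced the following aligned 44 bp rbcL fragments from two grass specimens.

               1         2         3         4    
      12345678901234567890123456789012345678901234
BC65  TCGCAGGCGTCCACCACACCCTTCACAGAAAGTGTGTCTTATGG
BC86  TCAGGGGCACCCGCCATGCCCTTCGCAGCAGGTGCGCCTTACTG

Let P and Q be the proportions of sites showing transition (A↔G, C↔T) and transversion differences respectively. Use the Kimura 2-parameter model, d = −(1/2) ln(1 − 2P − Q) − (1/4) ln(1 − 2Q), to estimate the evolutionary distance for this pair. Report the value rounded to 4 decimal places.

0.5121

Differing sites — 3:G/A (Ti); 4:C/G (Tv); 5:A/G (Ti); 9:G/A (Ti); 10:T/C (Ti); 13:A/G (Ti); 17:C/T (Ti); 18:A/G (Ti); 25:A/G (Ti); 29:A/C (Tv); 31:A/G (Ti); 35:T/C (Ti); 37:T/C (Ti); 42:T/C (Ti); 43:G/T (Tv).
Of the 15 differences, 12 transitions and 3 transversions over 44 sites: P = 12/44 = 0.272727, Q = 3/44 = 0.068182.
d = −0.5·ln(0.386364) − 0.25·ln(0.863636) = −0.5·(-0.950975) − 0.25·(-0.146604) = 0.5121.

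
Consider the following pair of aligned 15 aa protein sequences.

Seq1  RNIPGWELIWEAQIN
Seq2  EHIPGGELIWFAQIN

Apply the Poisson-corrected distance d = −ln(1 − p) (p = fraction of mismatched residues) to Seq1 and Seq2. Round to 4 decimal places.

0.3102

Differing sites — 1:R/E; 2:N/H; 6:W/G; 11:E/F.
p = 4/15 = 0.266667.
d = −ln(1 − 0.266667) = −ln(0.733333) = 0.3102.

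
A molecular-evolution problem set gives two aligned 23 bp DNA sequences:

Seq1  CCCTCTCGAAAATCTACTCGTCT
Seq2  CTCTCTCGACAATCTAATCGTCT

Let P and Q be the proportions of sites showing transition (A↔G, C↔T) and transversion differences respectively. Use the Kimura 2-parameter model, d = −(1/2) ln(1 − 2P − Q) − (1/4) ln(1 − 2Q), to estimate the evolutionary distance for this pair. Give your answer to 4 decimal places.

0.1433

Mismatches occur at site 2 (C↔T, transition), site 10 (A↔C, transversion), site 17 (C↔A, transversion).
Of the 3 differences, 1 transition and 2 transversions over 23 sites: P = 1/23 = 0.043478, Q = 2/23 = 0.086957.
d = −0.5·ln(0.826087) − 0.25·ln(0.826086) = −0.5·(-0.191055) − 0.25·(-0.191056) = 0.1433.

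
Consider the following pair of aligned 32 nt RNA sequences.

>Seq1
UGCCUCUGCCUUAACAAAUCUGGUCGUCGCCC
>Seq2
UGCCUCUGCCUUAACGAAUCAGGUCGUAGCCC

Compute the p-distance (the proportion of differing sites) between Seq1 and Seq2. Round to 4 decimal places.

Mismatches occur at site 16 (A/G), site 21 (U/A), site 28 (C/A).
There are 3 differences over 32 sites, so p = 3/32 = 0.0938.

0.0938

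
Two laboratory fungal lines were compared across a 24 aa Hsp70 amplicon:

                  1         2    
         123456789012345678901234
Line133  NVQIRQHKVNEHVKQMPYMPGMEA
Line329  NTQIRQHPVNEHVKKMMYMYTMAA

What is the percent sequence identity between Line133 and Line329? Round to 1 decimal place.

Mismatches occur at site 2 (V↔T), site 8 (K↔P), site 15 (Q↔K), site 17 (P↔M), site 20 (P↔Y), site 21 (G↔T), site 23 (E↔A).
17 of the 24 sites match, so the percent identity is 17/24 × 100 = 70.8%.

70.8%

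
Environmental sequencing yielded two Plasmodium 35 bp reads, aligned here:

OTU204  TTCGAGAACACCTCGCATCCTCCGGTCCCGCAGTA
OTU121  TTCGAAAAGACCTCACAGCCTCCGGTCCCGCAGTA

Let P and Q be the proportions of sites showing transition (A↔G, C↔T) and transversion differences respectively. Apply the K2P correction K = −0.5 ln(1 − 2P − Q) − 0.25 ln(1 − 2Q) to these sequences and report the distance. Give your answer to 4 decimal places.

Mismatches occur at site 6 (G/A, transition), site 9 (C/G, transversion), site 15 (G/A, transition), site 18 (T/G, transversion).
Of the 4 differences, 2 transitions and 2 transversions over 35 sites: P = 2/35 = 0.057143, Q = 2/35 = 0.057143.
d = −0.5·ln(0.828571) − 0.25·ln(0.885714) = −0.5·(-0.188053) − 0.25·(-0.121361) = 0.1244.

0.1244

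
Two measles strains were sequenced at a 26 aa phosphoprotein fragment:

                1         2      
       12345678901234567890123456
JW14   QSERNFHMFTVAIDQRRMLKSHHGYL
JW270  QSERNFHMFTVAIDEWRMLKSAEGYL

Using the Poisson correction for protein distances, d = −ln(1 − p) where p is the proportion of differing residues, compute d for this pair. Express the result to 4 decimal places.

Differing sites — 15:Q/E; 16:R/W; 22:H/A; 23:H/E.
p = 4/26 = 0.153846.
d = −ln(1 − 0.153846) = −ln(0.846154) = 0.1671.

0.1671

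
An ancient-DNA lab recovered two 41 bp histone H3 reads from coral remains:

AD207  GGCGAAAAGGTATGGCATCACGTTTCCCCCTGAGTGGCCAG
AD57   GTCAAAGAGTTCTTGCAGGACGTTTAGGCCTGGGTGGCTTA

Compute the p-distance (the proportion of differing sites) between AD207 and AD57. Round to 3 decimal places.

Differing sites — 2:G/T; 4:G/A; 7:A/G; 10:G/T; 12:A/C; 14:G/T; 18:T/G; 19:C/G; 26:C/A; 27:C/G; 28:C/G; 33:A/G; 39:C/T; 40:A/T; 41:G/A.
There are 15 differences over 41 sites, so p = 15/41 = 0.366.

0.366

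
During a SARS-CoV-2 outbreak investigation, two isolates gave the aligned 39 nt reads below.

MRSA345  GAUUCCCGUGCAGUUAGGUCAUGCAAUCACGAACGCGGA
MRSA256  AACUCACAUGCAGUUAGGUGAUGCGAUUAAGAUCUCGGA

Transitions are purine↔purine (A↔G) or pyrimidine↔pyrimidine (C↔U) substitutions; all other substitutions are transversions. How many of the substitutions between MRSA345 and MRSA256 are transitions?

The sequences differ at positions 1 (G/A, transition), 3 (U/C, transition), 6 (C/A, transversion), 8 (G/A, transition), 20 (C/G, transversion), 25 (A/G, transition), 28 (C/U, transition), 30 (C/A, transversion), 33 (A/U, transversion), 35 (G/U, transversion).
Of the 10 differences, 5 transitions and 5 transversions, so the answer is 5.

5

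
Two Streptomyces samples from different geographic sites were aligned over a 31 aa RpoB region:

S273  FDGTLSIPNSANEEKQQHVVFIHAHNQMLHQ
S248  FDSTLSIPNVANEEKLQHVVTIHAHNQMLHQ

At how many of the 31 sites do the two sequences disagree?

4

Differing sites — 3:G/S; 10:S/V; 16:Q/L; 21:F/T.
That gives 4 mismatches out of 31 aligned sites, so the Hamming distance is 4.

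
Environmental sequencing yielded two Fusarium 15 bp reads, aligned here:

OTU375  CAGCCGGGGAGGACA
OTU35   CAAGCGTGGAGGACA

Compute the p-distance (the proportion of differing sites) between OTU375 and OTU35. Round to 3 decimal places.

The sequences differ at positions 3 (G/A), 4 (C/G), 7 (G/T).
There are 3 differences over 15 sites, so p = 3/15 = 0.200.

0.200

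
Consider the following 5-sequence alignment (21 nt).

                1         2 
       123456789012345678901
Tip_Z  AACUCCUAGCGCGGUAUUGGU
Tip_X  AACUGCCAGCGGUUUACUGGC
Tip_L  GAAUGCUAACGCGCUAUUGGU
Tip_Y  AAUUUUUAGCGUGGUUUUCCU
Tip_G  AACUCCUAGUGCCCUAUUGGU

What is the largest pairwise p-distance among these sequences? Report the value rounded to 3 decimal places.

0.571

Pairwise Hamming distances:
  Tip_Z vs Tip_X: 7
  Tip_Z vs Tip_L: 5
  Tip_Z vs Tip_Y: 7
  Tip_Z vs Tip_G: 3
  Tip_X vs Tip_L: 9
  Tip_X vs Tip_Y: 12
  Tip_X vs Tip_G: 8
  Tip_L vs Tip_Y: 10
  Tip_L vs Tip_G: 6
  Tip_Y vs Tip_G: 10
The largest is 12 mismatches, between Tip_X and Tip_Y; p = 12/21 = 0.571.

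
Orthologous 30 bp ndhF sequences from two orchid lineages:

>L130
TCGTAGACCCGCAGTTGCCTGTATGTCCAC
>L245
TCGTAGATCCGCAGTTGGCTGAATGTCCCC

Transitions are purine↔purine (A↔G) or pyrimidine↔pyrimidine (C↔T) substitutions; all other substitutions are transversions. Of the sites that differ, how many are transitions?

Differing sites — 8:C/T (Ti); 18:C/G (Tv); 22:T/A (Tv); 29:A/C (Tv).
Of the 4 differences, 1 transition and 3 transversions, so the answer is 1.

1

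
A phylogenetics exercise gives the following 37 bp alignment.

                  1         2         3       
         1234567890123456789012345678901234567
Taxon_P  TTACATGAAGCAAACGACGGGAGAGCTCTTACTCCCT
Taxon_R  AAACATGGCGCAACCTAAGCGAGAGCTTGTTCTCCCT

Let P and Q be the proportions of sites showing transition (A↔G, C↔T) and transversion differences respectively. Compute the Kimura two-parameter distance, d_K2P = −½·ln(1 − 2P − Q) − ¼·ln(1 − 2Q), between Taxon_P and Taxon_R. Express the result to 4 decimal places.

0.3831

The sequences differ at positions 1 (T/A, transversion), 2 (T/A, transversion), 8 (A/G, transition), 9 (A/C, transversion), 14 (A/C, transversion), 16 (G/T, transversion), 18 (C/A, transversion), 20 (G/C, transversion), 28 (C/T, transition), 29 (T/G, transversion), 31 (A/T, transversion).
Of the 11 differences, 2 transitions and 9 transversions over 37 sites: P = 2/37 = 0.054054, Q = 9/37 = 0.243243.
d = −0.5·ln(0.648649) − 0.25·ln(0.513514) = −0.5·(-0.432864) − 0.25·(-0.666478) = 0.3831.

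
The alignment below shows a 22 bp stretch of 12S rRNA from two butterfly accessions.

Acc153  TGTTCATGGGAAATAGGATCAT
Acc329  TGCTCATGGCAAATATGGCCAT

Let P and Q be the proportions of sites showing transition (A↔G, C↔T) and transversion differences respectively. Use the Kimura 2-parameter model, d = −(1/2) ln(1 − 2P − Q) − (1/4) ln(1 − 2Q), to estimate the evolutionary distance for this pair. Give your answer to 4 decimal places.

0.2762

Differing sites — 3:T/C (Ti); 10:G/C (Tv); 16:G/T (Tv); 18:A/G (Ti); 19:T/C (Ti).
Of the 5 differences, 3 transitions and 2 transversions over 22 sites: P = 3/22 = 0.136364, Q = 2/22 = 0.090909.
d = −0.5·ln(0.636363) − 0.25·ln(0.818182) = −0.5·(-0.451986) − 0.25·(-0.200670) = 0.2762.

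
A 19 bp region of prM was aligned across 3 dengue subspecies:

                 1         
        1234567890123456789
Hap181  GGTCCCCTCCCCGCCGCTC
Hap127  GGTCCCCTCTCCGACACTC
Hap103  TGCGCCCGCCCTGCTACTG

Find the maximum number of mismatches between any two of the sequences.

9

Pairwise Hamming distances:
  Hap181 vs Hap127: 3
  Hap181 vs Hap103: 8
  Hap127 vs Hap103: 9
The largest is 9, between Hap127 and Hap103.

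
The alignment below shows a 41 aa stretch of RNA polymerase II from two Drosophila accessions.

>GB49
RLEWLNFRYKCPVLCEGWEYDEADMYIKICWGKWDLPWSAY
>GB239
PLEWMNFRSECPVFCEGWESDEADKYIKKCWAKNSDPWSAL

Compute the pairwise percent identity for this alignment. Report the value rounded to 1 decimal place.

68.3%

Differing sites — 1:R/P; 5:L/M; 9:Y/S; 10:K/E; 14:L/F; 20:Y/S; 25:M/K; 29:I/K; 32:G/A; 34:W/N; 35:D/S; 36:L/D; 41:Y/L.
28 of the 41 sites match, so the percent identity is 28/41 × 100 = 68.3%.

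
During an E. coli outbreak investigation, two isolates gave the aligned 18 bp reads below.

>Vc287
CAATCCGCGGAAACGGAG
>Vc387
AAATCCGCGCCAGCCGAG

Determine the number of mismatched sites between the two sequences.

The sequences differ at positions 1 (C/A), 10 (G/C), 11 (A/C), 13 (A/G), 15 (G/C).
That gives 5 mismatches out of 18 aligned sites, so the Hamming distance is 5.

5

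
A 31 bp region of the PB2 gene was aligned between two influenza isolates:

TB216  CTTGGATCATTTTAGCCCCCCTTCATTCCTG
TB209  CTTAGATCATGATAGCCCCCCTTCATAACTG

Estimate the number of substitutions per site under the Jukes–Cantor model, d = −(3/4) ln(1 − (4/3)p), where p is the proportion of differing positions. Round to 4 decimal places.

0.1816

Mismatches occur at site 4 (G/A), site 11 (T/G), site 12 (T/A), site 27 (T/A), site 28 (C/A).
p = 5/31 = 0.161290.
d = −0.75 · ln(1 − (4/3)·0.161290) = −0.75 · ln(0.784947) = −0.75 · (-0.242139) = 0.1816.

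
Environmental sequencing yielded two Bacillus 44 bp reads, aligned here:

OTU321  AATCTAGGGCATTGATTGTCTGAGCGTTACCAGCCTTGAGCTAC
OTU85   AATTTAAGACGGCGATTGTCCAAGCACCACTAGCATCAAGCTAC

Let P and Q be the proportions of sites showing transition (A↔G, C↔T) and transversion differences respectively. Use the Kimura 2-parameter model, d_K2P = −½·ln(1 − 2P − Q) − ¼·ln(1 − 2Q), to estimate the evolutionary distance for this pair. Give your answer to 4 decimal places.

0.5296

The sequences differ at positions 4 (C/T, transition), 7 (G/A, transition), 9 (G/A, transition), 11 (A/G, transition), 12 (T/G, transversion), 13 (T/C, transition), 21 (T/C, transition), 22 (G/A, transition), 26 (G/A, transition), 27 (T/C, transition), 28 (T/C, transition), 31 (C/T, transition), 35 (C/A, transversion), 37 (T/C, transition), 38 (G/A, transition).
Of the 15 differences, 13 transitions and 2 transversions over 44 sites: P = 13/44 = 0.295455, Q = 2/44 = 0.045455.
d = −0.5·ln(0.363635) − 0.25·ln(0.909090) = −0.5·(-1.011605) − 0.25·(-0.095311) = 0.5296.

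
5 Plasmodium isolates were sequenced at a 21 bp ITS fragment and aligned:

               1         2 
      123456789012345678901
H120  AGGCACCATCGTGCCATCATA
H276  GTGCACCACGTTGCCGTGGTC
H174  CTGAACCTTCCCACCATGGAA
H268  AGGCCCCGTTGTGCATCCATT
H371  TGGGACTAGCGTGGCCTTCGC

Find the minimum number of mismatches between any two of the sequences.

7

Pairwise Hamming distances:
  H120 vs H276: 9
  H120 vs H174: 10
  H120 vs H268: 7
  H120 vs H371: 10
  H276 vs H174: 11
  H276 vs H268: 13
  H276 vs H371: 12
  H174 vs H268: 16
  H174 vs H371: 15
  H268 vs H371: 15
The smallest is 7, between H120 and H268.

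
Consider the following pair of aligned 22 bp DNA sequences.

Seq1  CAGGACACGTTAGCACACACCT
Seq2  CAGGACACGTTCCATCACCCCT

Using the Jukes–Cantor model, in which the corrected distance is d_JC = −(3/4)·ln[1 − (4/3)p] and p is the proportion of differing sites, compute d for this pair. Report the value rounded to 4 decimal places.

0.2708

Differing sites — 12:A/C; 13:G/C; 14:C/A; 15:A/T; 19:A/C.
p = 5/22 = 0.227273.
d = −0.75 · ln(1 − (4/3)·0.227273) = −0.75 · ln(0.696969) = −0.75 · (-0.361014) = 0.2708.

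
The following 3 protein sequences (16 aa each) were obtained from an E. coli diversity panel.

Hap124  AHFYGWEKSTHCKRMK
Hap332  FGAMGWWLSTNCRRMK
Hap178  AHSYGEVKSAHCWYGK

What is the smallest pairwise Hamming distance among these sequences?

Pairwise Hamming distances:
  Hap124 vs Hap332: 8
  Hap124 vs Hap178: 7
  Hap332 vs Hap178: 12
The smallest is 7, between Hap124 and Hap178.

7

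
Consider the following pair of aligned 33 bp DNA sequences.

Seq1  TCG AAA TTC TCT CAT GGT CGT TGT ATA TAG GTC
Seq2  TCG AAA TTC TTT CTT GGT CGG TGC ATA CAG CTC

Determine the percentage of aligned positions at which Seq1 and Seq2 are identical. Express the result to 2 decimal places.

The sequences differ at positions 11 (C/T), 14 (A/T), 21 (T/G), 24 (T/C), 28 (T/C), 31 (G/C).
27 of the 33 sites match, so the percent identity is 27/33 × 100 = 81.82%.

81.82%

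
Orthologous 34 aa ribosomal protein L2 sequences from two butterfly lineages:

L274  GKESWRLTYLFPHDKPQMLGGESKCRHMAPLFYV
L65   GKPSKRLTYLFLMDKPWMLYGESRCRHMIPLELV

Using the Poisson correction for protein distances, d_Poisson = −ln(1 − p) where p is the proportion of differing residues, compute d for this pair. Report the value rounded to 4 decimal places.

0.3483

Mismatches occur at site 3 (E↔P), site 5 (W↔K), site 12 (P↔L), site 13 (H↔M), site 17 (Q↔W), site 20 (G↔Y), site 24 (K↔R), site 29 (A↔I), site 32 (F↔E), site 33 (Y↔L).
p = 10/34 = 0.294118.
d = −ln(1 − 0.294118) = −ln(0.705882) = 0.3483.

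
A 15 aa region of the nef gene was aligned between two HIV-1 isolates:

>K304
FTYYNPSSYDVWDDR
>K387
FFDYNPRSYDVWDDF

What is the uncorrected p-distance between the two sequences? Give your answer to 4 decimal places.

0.2667

Differing sites — 2:T/F; 3:Y/D; 7:S/R; 15:R/F.
There are 4 differences over 15 sites, so p = 4/15 = 0.2667.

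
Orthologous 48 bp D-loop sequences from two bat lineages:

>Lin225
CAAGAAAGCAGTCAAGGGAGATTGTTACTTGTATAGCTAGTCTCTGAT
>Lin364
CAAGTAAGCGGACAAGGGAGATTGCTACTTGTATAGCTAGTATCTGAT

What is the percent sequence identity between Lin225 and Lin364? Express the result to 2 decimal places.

89.58%

The sequences differ at positions 5 (A/T), 10 (A/G), 12 (T/A), 25 (T/C), 42 (C/A).
43 of the 48 sites match, so the percent identity is 43/48 × 100 = 89.58%.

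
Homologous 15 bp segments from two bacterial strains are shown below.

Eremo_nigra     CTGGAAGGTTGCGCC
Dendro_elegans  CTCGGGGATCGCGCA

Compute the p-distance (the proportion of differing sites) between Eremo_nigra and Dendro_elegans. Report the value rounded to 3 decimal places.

0.400

Mismatches occur at site 3 (G/C), site 5 (A/G), site 6 (A/G), site 8 (G/A), site 10 (T/C), site 15 (C/A).
There are 6 differences over 15 sites, so p = 6/15 = 0.400.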